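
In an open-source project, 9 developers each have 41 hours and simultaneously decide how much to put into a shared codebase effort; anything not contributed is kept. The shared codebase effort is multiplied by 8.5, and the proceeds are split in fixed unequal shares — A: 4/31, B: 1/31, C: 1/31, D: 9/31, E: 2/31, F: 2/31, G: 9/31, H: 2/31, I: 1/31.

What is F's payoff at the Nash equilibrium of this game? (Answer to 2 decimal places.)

Each unit j contributes comes back to j as 8.5 × (j's share), so j prefers to contribute only if that share exceeds 1/8.5 = 0.1176; otherwise keeping the unit dominates.
A, D and G are above the threshold, contributing 41 each; the remaining 6 contribute 0. Total contributed: 123.
F keeps 41 and receives 8.5 × 123 × 2/31 = 67.45 from the shared codebase effort, for a payoff of 108.45.

108.45 hours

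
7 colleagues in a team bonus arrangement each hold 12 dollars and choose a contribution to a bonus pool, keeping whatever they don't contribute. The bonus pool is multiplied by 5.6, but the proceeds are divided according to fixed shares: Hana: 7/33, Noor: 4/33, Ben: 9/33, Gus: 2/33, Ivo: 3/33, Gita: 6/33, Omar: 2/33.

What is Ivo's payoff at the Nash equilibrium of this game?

30.33 dollars

Player j's private return per contributed unit is 5.6 × (j's share). Contributing is weakly dominant for j when that share is at least 1/5.6 = 0.1786, and contributing 0 is dominant otherwise.
Hana, Ben and Gita clear that bar, contributing 12 each; the remaining 4 contribute 0. Total contributed: 36.
Ivo keeps 12 and receives 5.6 × 36 × 3/33 = 18.33 from the bonus pool, for a payoff of 30.33.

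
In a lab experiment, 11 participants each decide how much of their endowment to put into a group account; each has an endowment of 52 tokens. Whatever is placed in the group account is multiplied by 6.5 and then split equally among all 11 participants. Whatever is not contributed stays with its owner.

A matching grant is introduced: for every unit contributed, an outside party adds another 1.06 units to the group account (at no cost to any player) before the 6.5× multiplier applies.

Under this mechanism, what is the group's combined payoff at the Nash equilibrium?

Under the mechanism each unit contributed yields 6.5 × 2.06 / 11 = 1.2173 back to its contributor per unit of net cost, which exceeds 1, making full contribution the dominant choice for everyone.
So the Nash equilibrium is full contribution by all 11; the group earns 6.5 × 2.06 × 572 = 7659.08.

7659.08 tokens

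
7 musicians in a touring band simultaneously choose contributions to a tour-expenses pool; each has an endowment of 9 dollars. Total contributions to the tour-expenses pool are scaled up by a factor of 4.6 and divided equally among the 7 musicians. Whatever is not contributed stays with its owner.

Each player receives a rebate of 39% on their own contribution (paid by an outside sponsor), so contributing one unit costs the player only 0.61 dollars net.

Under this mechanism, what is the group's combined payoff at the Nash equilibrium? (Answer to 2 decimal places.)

314.37 dollars

With the mechanism, a contributed unit returns (4.6/7) / 0.61 = 1.0773 per unit of net cost to the contributor — now above 1 — so contributing fully is weakly dominant for every player.
So the Nash equilibrium is full contribution by all 7; the group earns 7 × (9 × 0.39 + 4.6 × 9) = 314.37.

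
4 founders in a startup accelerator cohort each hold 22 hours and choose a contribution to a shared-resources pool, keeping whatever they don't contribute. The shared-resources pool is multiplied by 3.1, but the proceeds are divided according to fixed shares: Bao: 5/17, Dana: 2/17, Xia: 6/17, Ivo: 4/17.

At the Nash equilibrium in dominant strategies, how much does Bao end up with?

42.06 hours

A player with share s gets back 3.1·s per unit contributed, so full contribution is dominant for anyone with s > 1/3.1 = 0.3226 and zero contribution is dominant for anyone below.
The only share above 0.3226 is Xia's 6/17, contributing 22; the remaining 3 contribute 0. Total contributed: 22.
Bao keeps 22 and receives 3.1 × 22 × 5/17 = 20.06 from the shared-resources pool, for a payoff of 42.06.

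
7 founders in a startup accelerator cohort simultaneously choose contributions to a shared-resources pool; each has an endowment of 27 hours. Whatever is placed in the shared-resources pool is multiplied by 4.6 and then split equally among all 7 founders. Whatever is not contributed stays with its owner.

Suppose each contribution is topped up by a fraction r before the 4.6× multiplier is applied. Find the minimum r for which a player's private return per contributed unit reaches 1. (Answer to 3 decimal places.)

With matching at rate r, one contributed unit becomes (1 + r) in the shared-resources pool and returns 4.6 × (1 + r) / 7 to the contributor.
Setting this equal to 1: 1 + r = 7/4.6 = 1.5217.
So the minimum matching rate is r = 1.5217 − 1 = 0.522.

0.522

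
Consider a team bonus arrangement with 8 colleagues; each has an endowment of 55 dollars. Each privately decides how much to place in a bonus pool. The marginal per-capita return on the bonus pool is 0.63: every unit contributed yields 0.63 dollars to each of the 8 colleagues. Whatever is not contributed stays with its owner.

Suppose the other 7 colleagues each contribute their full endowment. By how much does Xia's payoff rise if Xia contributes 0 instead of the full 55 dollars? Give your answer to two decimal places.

Switching from a contribution of 55 to 0 lets Xia keep an extra 55 dollars, but lowers the bonus pool by 55, which costs Xia their own share of that drop: 0.63 × 55 = 34.65.
Net gain = 55 − 34.65 = 20.35. The private return per contributed unit (0.63) is below 1, so free-riding is indeed the best response regardless of what the others do.

20.35 dollars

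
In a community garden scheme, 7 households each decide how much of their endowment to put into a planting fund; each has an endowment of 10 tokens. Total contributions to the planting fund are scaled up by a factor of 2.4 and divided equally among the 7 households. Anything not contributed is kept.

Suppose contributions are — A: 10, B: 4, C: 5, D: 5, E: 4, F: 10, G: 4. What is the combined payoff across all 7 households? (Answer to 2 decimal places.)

Total contributed: 10 + 4 + 5 + 5 + 4 + 10 + 4 = 42; total kept: 7 × 10 − 42 = 28.
The planting fund pays out 2.4 × 42 = 100.80 in aggregate.
Group total = 28 + 100.80 = 128.80.

128.80 tokens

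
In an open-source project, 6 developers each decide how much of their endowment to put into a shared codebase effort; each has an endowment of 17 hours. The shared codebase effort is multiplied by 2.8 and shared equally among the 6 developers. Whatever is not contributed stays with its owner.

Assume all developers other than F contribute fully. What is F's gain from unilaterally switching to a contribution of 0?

Switching from a contribution of 17 to 0 lets F keep an extra 17 hours, but lowers the shared codebase effort by 17, which costs F their own share of that drop: 2.8/6 × 17 = 7.93.
Net gain = 17 − 7.93 = 9.07. The private return per contributed unit (0.4667) is below 1, so free-riding is indeed the best response regardless of what the others do.

9.07 hours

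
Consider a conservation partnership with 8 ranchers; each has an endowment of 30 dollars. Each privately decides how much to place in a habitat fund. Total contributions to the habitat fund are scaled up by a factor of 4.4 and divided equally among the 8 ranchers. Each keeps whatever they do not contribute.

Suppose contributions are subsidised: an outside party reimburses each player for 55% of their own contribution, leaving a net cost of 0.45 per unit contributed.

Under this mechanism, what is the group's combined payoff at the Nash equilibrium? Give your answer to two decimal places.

1188.00 dollars

With the mechanism, a contributed unit returns (4.4/8) / 0.45 = 1.2222 per unit of net cost to the contributor — now above 1 — so contributing fully is weakly dominant for every player.
So the Nash equilibrium is full contribution by all 8; the group earns 8 × (30 × 0.55 + 4.4 × 30) = 1188.00.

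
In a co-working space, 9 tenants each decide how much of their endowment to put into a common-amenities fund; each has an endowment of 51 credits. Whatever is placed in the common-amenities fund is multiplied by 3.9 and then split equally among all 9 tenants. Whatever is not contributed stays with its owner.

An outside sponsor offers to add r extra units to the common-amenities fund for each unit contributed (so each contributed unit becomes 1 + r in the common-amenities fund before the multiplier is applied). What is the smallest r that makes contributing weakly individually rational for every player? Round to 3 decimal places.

With matching at rate r, one contributed unit becomes (1 + r) in the common-amenities fund and returns 3.9 × (1 + r) / 9 to the contributor.
Setting this equal to 1: 1 + r = 9/3.9 = 2.3077.
So the minimum matching rate is r = 2.3077 − 1 = 1.308.

1.308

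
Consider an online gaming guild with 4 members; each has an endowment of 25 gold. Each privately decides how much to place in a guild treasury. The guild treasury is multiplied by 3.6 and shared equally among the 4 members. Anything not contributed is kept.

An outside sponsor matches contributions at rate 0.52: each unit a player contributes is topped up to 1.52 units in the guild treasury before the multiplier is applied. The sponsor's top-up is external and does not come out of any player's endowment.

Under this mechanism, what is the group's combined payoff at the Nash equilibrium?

Under the mechanism each unit contributed yields 3.6 × 1.52 / 4 = 1.3680 back to its contributor per unit of net cost, which exceeds 1, making full contribution the dominant choice for everyone.
At the Nash equilibrium everyone contributes 25. Group total payoff = 3.6 × 1.52 × 100 = 547.20.

547.20 gold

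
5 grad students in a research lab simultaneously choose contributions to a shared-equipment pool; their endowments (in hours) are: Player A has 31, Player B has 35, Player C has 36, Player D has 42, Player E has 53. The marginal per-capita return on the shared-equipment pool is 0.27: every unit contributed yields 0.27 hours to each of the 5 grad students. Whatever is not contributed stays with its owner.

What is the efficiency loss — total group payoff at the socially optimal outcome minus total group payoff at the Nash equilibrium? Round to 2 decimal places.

The private return per contributed unit is 0.27 < 1 for everyone, so the Nash equilibrium is zero contribution and the group total is Σ E_j = 31 + 35 + 36 + 42 + 53 = 197.
Each contributed unit returns 1.350 to the group, so the social optimum is full contribution by everyone: group total = 1.350 × 197 = 265.95.
Efficiency loss = (1.350 − 1) × 197 = 68.95.

68.95 hours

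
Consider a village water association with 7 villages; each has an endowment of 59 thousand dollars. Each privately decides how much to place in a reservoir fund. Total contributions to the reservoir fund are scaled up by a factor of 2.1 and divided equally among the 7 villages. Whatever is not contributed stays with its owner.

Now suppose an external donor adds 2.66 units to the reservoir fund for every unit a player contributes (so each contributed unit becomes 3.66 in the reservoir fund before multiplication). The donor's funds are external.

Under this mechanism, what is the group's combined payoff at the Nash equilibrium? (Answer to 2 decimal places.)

With the mechanism, a contributed unit returns 2.1 × 3.66 / 7 = 1.0980 per unit of net cost to the contributor — now above 1 — so contributing fully is weakly dominant for every player.
So the Nash equilibrium is full contribution by all 7; the group earns 2.1 × 3.66 × 413 = 3174.32.

3174.32 thousand dollars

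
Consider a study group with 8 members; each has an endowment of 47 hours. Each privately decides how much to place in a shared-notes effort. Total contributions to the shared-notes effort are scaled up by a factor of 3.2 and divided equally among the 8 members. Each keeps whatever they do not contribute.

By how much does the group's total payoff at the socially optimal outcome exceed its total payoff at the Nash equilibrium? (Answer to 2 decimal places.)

Each contributed unit returns 3.2/8 = 0.4000 to its contributor — below 1 — so contributing 0 is dominant for every player. At the Nash equilibrium everyone keeps their 47, and the group total is 8 × 47 = 376.
Each contributed unit returns 3.200 to the group as a whole (0.4000 to each of 8 players), which exceeds 1, so the social optimum is full contribution: group total = 3.200 × 376 = 1203.20.
Efficiency loss = 1203.20 − 376 = 827.20.

827.20 hours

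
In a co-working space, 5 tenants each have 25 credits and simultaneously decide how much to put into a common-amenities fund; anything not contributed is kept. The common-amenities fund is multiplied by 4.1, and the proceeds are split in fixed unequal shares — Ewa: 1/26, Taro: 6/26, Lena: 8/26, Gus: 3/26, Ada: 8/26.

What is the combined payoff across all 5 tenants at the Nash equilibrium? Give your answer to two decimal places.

Each unit j contributes comes back to j as 4.1 × (j's share), so j prefers to contribute only if that share exceeds 1/4.1 = 0.2439; otherwise keeping the unit dominates.
Lena and Ada clear that bar, contributing 25 each; the remaining 3 contribute 0. Total contributed: 50.
The common-amenities fund pays out 4.1 × 50 = 205.00 in total (split across the unequal shares, but the aggregate is all that matters for the group sum).
The 3 free-riders keep 25 each, adding 75. Group total = 75 + 205.00 = 280.00.

280.00 credits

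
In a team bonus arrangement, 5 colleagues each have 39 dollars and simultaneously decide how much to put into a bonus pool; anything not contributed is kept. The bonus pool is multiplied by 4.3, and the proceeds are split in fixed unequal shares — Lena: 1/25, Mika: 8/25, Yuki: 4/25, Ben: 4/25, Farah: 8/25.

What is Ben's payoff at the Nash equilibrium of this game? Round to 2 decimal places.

92.66 dollars

Each unit j contributes comes back to j as 4.3 × (j's share), so j prefers to contribute only if that share exceeds 1/4.3 = 0.2326; otherwise keeping the unit dominates.
The shares above 0.2326 belong to Mika and Farah, contributing 39 each; the remaining 3 contribute 0. Total contributed: 78.
Ben keeps 39 and receives 4.3 × 78 × 4/25 = 53.66 from the bonus pool, for a payoff of 92.66.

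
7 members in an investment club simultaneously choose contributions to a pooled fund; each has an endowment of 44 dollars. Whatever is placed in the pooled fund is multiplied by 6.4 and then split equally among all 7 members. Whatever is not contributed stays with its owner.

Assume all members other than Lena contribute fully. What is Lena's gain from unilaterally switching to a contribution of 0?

Switching from a contribution of 44 to 0 lets Lena keep an extra 44 dollars, but lowers the pooled fund by 44, which costs Lena their own share of that drop: 6.4/7 × 44 = 40.23.
Net gain = 44 − 40.23 = 3.77. The private return per contributed unit (0.9143) is below 1, so free-riding is indeed the best response regardless of what the others do.

3.77 dollars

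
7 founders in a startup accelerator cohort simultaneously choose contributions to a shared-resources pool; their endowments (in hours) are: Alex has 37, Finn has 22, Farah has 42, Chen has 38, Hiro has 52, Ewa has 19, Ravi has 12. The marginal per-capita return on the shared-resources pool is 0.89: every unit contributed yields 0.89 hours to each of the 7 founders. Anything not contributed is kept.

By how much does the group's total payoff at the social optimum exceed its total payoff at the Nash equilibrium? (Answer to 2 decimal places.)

The private return per contributed unit is 0.89 < 1 for everyone, so the Nash equilibrium is zero contribution and the group total is Σ E_j = 37 + 22 + 42 + 38 + 52 + 19 + 12 = 222.
Each contributed unit returns 6.230 to the group, so the social optimum is full contribution by everyone: group total = 6.230 × 222 = 1383.06.
Efficiency loss = (6.230 − 1) × 222 = 1161.06.

1161.06 hours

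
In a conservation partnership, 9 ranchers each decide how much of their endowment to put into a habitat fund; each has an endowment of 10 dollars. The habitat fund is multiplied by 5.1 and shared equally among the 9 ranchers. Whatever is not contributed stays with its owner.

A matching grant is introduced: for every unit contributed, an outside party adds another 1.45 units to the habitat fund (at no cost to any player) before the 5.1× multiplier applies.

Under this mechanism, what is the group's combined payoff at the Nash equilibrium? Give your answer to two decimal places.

The effective private return per unit is now 5.1 × 2.45 / 9 = 1.3883 > 1, so every player's dominant strategy flips to full contribution.
So the Nash equilibrium is full contribution by all 9; the group earns 5.1 × 2.45 × 90 = 1124.55.

1124.55 dollars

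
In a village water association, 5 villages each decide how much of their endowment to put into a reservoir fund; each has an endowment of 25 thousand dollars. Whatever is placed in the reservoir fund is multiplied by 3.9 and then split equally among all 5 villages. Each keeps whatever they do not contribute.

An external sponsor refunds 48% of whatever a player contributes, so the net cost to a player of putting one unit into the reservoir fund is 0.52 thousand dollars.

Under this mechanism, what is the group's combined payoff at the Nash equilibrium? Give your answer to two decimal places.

Under the mechanism each unit contributed yields (3.9/5) / 0.52 = 1.5000 back to its contributor per unit of net cost, which exceeds 1, making full contribution the dominant choice for everyone.
At the Nash equilibrium everyone contributes 25. Group total payoff = 5 × (25 × 0.48 + 3.9 × 25) = 547.50.

547.50 thousand dollars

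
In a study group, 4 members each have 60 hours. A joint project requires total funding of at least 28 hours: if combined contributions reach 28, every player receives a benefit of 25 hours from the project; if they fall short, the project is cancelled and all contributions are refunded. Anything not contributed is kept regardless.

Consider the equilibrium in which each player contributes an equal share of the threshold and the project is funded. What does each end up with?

78 hours

Equal share of the threshold: 28/4 = 7.
At this profile no one gains by cutting their contribution: any cut drops the total below 28, the project is cancelled, contributions are refunded, and the deviator ends with 60, which is less than 60 − 7 + 25 = 78. Contributing more than 7 just wastes the excess. So contributing exactly 7 is a best response.
Each player's payoff: 60 − 7 + 25 = 78.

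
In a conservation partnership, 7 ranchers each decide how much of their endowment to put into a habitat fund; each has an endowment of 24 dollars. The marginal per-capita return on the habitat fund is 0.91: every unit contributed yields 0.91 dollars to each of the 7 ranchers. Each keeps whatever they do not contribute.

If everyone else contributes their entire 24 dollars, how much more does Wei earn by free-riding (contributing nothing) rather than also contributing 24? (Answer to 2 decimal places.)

2.16 dollars

Switching from a contribution of 24 to 0 lets Wei keep an extra 24 dollars, but lowers the habitat fund by 24, which costs Wei their own share of that drop: 0.91 × 24 = 21.84.
Net gain = 24 − 21.84 = 2.16. The private return per contributed unit (0.91) is below 1, so free-riding is indeed the best response regardless of what the others do.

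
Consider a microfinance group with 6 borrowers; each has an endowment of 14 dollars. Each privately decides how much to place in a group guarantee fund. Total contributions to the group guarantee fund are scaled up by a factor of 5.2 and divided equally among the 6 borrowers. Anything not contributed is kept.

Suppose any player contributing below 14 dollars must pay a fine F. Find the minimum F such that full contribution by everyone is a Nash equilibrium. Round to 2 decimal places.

1.87 dollars

Given the others contribute fully, the best deviation is to contribute 0 (any partial contribution still incurs the fine and gives up units whose private return 0.8667 is below 1).
Deviating from 14 to 0 saves 14 dollars but forfeits the deviator's share of the drop in the group guarantee fund: 5.2/6 × 14 = 12.13.
So the deviation gain is 14 − 12.13 = 1.87, and the fine must be at least 1.87 dollars to wipe it out.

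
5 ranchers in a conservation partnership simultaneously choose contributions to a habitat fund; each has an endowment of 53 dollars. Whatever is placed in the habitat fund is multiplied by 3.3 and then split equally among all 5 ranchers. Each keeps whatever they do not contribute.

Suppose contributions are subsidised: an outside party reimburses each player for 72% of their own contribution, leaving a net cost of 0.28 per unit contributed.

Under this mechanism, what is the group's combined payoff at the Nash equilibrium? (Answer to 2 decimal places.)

Under the mechanism each unit contributed yields (3.3/5) / 0.28 = 2.3571 back to its contributor per unit of net cost, which exceeds 1, making full contribution the dominant choice for everyone.
So the Nash equilibrium is full contribution by all 5; the group earns 5 × (53 × 0.72 + 3.3 × 53) = 1065.30.

1065.30 dollars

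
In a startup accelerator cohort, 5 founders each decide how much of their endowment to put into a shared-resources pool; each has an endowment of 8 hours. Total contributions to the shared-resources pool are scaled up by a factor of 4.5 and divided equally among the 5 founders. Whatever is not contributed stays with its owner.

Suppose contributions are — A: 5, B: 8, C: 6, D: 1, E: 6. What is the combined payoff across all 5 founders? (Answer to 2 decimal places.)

Total contributed: 5 + 8 + 6 + 1 + 6 = 26; total kept: 5 × 8 − 26 = 14.
The shared-resources pool pays out 4.5 × 26 = 117.00 in aggregate.
Group total = 14 + 117.00 = 131.00.

131.00 hours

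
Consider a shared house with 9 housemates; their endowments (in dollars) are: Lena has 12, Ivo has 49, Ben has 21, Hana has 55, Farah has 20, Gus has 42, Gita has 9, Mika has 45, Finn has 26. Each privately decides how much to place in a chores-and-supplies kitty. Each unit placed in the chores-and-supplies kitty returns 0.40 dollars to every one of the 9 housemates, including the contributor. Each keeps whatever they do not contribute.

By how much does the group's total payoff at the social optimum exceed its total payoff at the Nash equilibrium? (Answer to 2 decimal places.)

725.40 dollars

The private return per contributed unit is 0.40 < 1 for everyone, so the Nash equilibrium is zero contribution and the group total is Σ E_j = 12 + 49 + 21 + 55 + 20 + 42 + 9 + 45 + 26 = 279.
Each contributed unit returns 3.600 to the group, so the social optimum is full contribution by everyone: group total = 3.600 × 279 = 1004.40.
Efficiency loss = (3.600 − 1) × 279 = 725.40.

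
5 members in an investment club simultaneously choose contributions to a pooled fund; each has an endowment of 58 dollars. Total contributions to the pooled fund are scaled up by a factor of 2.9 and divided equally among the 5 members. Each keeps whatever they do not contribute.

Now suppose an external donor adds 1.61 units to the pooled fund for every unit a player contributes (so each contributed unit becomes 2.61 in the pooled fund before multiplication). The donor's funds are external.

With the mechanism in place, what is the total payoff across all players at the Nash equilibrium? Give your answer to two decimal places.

The effective private return per unit is now 2.9 × 2.61 / 5 = 1.5138 > 1, so every player's dominant strategy flips to full contribution.
So the Nash equilibrium is full contribution by all 5; the group earns 2.9 × 2.61 × 290 = 2195.01.

2195.01 dollars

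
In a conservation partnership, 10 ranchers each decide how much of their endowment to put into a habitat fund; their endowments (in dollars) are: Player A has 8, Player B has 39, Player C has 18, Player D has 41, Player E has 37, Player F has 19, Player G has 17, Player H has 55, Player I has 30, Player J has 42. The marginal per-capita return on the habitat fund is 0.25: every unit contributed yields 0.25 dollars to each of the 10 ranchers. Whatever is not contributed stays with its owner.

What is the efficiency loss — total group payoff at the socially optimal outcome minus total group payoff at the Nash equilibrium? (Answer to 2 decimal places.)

459.00 dollars

The private return per contributed unit is 0.25 < 1 for everyone, so the Nash equilibrium is zero contribution and the group total is Σ E_j = 8 + 39 + 18 + 41 + 37 + 19 + 17 + 55 + 30 + 42 = 306.
Each contributed unit returns 2.500 to the group, so the social optimum is full contribution by everyone: group total = 2.500 × 306 = 765.00.
Efficiency loss = (2.500 − 1) × 306 = 459.00.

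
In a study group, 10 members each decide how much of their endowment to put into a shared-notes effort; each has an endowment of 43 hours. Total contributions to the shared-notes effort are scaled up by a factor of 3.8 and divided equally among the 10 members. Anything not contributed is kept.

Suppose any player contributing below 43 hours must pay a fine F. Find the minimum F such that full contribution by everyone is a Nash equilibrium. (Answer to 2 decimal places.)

26.66 hours

Given the others contribute fully, the best deviation is to contribute 0 (any partial contribution still incurs the fine and gives up units whose private return 0.3800 is below 1).
Deviating from 43 to 0 saves 43 hours but forfeits the deviator's share of the drop in the shared-notes effort: 3.8/10 × 43 = 16.34.
So the deviation gain is 43 − 16.34 = 26.66, and the fine must be at least 26.66 hours to wipe it out.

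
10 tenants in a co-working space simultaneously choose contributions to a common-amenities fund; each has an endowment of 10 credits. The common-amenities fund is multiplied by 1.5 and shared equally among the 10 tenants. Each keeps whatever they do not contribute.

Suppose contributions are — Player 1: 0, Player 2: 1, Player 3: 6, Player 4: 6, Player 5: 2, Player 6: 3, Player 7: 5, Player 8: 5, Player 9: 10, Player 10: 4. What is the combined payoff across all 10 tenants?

121.00 credits

Total contributed: 0 + 1 + 6 + 6 + 2 + 3 + 5 + 5 + 10 + 4 = 42; total kept: 10 × 10 − 42 = 58.
The common-amenities fund pays out 1.5 × 42 = 63.00 in aggregate.
Group total = 58 + 63.00 = 121.00.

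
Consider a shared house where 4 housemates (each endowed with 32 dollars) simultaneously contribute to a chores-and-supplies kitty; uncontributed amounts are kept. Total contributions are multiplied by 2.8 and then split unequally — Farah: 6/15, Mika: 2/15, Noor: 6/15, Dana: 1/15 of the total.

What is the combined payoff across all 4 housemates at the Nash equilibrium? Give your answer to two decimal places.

243.20 dollars

For player j, contributing a unit is worthwhile iff 2.8 × (j's share) ≥ 1, i.e. iff j's share is at least 0.3571.
Farah and Noor clear that bar, contributing 32 each; the remaining 2 contribute 0. Total contributed: 64.
The chores-and-supplies kitty pays out 2.8 × 64 = 179.20 in total (split across the unequal shares, but the aggregate is all that matters for the group sum).
The 2 free-riders keep 32 each, adding 64. Group total = 64 + 179.20 = 243.20.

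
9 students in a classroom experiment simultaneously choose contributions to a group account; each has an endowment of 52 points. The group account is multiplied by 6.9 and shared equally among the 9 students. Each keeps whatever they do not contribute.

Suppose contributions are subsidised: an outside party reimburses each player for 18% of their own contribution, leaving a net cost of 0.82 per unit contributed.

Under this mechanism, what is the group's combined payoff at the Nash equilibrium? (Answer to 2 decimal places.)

With the mechanism, a contributed unit returns (6.9/9) / 0.82 = 0.9350 per unit of net cost — still below 1 — so contributing 0 remains dominant for every player.
Everyone keeps their endowment and the group total is 9 × 52 = 468.

468.00 points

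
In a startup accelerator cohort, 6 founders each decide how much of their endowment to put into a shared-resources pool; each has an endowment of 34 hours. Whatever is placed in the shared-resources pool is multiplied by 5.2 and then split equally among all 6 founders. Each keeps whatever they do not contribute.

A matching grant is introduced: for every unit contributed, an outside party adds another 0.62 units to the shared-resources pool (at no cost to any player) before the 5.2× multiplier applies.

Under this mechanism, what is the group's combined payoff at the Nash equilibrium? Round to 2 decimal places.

1718.50 hours

Under the mechanism each unit contributed yields 5.2 × 1.62 / 6 = 1.4040 back to its contributor per unit of net cost, which exceeds 1, making full contribution the dominant choice for everyone.
At the Nash equilibrium everyone contributes 34. Group total payoff = 5.2 × 1.62 × 204 = 1718.50.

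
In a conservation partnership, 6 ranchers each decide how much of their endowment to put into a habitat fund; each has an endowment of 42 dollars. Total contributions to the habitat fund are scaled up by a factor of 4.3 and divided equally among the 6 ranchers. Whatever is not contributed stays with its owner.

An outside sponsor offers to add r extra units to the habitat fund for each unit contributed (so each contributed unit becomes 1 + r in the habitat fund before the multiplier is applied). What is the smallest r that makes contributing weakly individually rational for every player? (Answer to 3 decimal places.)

0.395

With matching at rate r, one contributed unit becomes (1 + r) in the habitat fund and returns 4.3 × (1 + r) / 6 to the contributor.
Setting this equal to 1: 1 + r = 6/4.3 = 1.3953.
So the minimum matching rate is r = 1.3953 − 1 = 0.395.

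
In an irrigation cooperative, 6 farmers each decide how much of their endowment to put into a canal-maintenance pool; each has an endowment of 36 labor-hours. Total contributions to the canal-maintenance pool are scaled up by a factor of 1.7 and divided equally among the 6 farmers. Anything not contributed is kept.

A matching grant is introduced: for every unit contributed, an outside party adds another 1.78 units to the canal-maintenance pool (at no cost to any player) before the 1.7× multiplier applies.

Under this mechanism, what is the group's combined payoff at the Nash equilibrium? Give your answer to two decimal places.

216.00 labor-hours

Even with the mechanism, each unit contributed returns only 1.7 × 2.78 / 6 = 0.7877 per unit of net cost, so contributing nothing is still dominant.
Everyone keeps their endowment and the group total is 6 × 36 = 216.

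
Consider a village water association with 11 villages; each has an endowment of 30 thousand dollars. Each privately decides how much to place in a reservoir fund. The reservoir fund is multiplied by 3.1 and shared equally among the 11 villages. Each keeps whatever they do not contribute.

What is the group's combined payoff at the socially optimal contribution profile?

1023.00 thousand dollars

Each contributed unit returns 3.100 to the group as a whole (0.2818 to each of 11 players), which exceeds 1, so the social optimum is full contribution: group total = 3.100 × 330 = 1023.00.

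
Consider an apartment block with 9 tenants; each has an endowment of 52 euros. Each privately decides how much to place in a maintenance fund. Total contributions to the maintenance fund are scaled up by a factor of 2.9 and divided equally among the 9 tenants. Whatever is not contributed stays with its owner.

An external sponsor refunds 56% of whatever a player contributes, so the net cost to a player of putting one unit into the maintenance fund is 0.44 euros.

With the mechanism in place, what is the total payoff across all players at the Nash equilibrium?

The effective private return is (2.9/9) / 0.44 = 0.7323, which is still under 1, so the mechanism doesn't change anyone's dominant strategy: zero contribution.
Everyone keeps their endowment and the group total is 9 × 52 = 468.

468.00 euros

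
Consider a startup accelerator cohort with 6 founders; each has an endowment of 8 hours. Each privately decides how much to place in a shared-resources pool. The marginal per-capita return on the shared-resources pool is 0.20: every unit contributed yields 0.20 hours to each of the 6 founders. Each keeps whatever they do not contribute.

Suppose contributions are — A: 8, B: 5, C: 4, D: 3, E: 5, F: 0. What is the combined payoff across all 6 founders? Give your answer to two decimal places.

53.00 hours

Total contributed: 8 + 5 + 4 + 3 + 5 + 0 = 25; total kept: 6 × 8 − 25 = 23.
The shared-resources pool pays out 0.20 × 6 × 25 = 30.00 in aggregate.
Group total = 23 + 30.00 = 53.00.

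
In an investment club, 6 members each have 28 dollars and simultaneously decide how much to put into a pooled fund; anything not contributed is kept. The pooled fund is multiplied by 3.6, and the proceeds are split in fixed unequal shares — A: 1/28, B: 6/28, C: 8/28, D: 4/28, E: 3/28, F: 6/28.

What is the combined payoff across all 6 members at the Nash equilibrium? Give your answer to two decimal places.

240.80 dollars

Each unit j contributes comes back to j as 3.6 × (j's share), so j prefers to contribute only if that share exceeds 1/3.6 = 0.2778; otherwise keeping the unit dominates.
The only share above 0.2778 is C's 8/28, contributing 28; the remaining 5 contribute 0. Total contributed: 28.
The pooled fund pays out 3.6 × 28 = 100.80 in total (split across the unequal shares, but the aggregate is all that matters for the group sum).
The 5 free-riders keep 28 each, adding 140. Group total = 140 + 100.80 = 240.80.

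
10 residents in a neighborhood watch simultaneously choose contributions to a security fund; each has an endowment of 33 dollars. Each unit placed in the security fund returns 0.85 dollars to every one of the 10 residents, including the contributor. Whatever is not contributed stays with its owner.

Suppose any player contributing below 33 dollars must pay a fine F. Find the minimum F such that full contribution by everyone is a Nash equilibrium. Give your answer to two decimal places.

4.95 dollars

Given the others contribute fully, the best deviation is to contribute 0 (any partial contribution still incurs the fine and gives up units whose private return 0.85 is below 1).
Deviating from 33 to 0 saves 33 dollars but forfeits the deviator's share of the drop in the security fund: 0.85 × 33 = 28.05.
So the deviation gain is 33 − 28.05 = 4.95, and the fine must be at least 4.95 dollars to wipe it out.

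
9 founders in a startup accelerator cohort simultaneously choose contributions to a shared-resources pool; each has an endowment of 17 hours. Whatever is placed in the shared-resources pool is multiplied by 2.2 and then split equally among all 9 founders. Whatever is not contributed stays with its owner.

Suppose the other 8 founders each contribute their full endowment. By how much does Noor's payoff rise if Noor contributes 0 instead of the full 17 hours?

Switching from a contribution of 17 to 0 lets Noor keep an extra 17 hours, but lowers the shared-resources pool by 17, which costs Noor their own share of that drop: 2.2/9 × 17 = 4.16.
Net gain = 17 − 4.16 = 12.84. The private return per contributed unit (0.2444) is below 1, so free-riding is indeed the best response regardless of what the others do.

12.84 hours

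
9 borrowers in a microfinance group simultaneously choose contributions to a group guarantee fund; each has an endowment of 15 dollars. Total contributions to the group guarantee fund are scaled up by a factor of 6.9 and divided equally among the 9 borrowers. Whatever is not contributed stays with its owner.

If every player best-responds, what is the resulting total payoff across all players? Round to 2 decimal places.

Each contributed unit returns 6.9/9 = 0.7667 to its contributor — below 1 — so contributing 0 is dominant for every player. At the Nash equilibrium everyone keeps their 15, and the group total is 9 × 15 = 135.

135.00 dollars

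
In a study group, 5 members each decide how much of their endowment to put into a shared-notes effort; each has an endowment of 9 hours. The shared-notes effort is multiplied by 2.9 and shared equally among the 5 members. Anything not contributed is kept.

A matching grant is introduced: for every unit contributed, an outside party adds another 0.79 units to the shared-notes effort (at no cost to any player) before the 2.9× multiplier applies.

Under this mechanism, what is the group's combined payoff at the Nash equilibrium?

With the mechanism, a contributed unit returns 2.9 × 1.79 / 5 = 1.0382 per unit of net cost to the contributor — now above 1 — so contributing fully is weakly dominant for every player.
So the Nash equilibrium is full contribution by all 5; the group earns 2.9 × 1.79 × 45 = 233.60.

233.60 hours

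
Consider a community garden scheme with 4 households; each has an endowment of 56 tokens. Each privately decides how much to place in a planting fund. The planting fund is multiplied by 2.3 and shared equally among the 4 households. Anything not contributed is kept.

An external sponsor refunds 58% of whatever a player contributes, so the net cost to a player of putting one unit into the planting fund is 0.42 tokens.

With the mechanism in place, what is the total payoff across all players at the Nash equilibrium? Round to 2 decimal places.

645.12 tokens

With the mechanism, a contributed unit returns (2.3/4) / 0.42 = 1.3690 per unit of net cost to the contributor — now above 1 — so contributing fully is weakly dominant for every player.
So the Nash equilibrium is full contribution by all 4; the group earns 4 × (56 × 0.58 + 2.3 × 56) = 645.12.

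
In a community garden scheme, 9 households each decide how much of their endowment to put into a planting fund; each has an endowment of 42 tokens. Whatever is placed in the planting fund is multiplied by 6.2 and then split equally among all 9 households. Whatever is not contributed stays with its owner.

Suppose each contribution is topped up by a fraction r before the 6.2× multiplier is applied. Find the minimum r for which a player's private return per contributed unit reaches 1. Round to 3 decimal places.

With matching at rate r, one contributed unit becomes (1 + r) in the planting fund and returns 6.2 × (1 + r) / 9 to the contributor.
Setting this equal to 1: 1 + r = 9/6.2 = 1.4516.
So the minimum matching rate is r = 1.4516 − 1 = 0.452.

0.452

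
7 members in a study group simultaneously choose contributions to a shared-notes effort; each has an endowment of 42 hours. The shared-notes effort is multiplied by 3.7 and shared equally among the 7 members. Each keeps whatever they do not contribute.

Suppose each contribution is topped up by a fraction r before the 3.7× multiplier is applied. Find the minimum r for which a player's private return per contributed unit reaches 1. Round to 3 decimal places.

0.892

With matching at rate r, one contributed unit becomes (1 + r) in the shared-notes effort and returns 3.7 × (1 + r) / 7 to the contributor.
Setting this equal to 1: 1 + r = 7/3.7 = 1.8919.
So the minimum matching rate is r = 1.8919 − 1 = 0.892.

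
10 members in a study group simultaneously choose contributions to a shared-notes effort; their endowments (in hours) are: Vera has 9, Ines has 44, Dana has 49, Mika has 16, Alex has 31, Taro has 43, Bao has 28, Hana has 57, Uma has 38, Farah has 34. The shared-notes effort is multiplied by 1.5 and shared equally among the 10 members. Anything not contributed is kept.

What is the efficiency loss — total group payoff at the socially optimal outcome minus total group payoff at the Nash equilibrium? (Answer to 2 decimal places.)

174.50 hours

The private return per contributed unit is 1.5/10 = 0.1500 < 1 for every player regardless of endowment, so the Nash equilibrium is zero contribution and the group total is Σ E_j = 9 + 44 + 49 + 16 + 31 + 43 + 28 + 57 + 38 + 34 = 349.
Each contributed unit returns 1.500 to the group, so the social optimum is full contribution by everyone: group total = 1.500 × 349 = 523.50.
Efficiency loss = (1.500 − 1) × 349 = 174.50.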